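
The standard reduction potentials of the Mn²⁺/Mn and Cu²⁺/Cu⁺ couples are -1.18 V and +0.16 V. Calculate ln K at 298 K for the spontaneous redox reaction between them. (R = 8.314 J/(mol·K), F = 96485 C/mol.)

E°_cell = +0.16 − (-1.18) = 1.34 V, with n = 2 electrons transferred.
At equilibrium E = 0, so the Nernst equation gives ln K = nFE°/RT = (2)(96485)(1.34)/((8.314)(298)) = 104.37.

ln K = 104.4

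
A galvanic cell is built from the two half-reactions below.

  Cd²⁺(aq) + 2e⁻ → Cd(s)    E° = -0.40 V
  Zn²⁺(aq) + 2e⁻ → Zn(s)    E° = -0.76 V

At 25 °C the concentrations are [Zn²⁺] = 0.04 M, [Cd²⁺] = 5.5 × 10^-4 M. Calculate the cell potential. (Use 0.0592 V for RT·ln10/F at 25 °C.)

0.305 V

The Cd²⁺/Cd couple has the higher reduction potential and acts as the cathode, so E°_cell = -0.40 − (-0.76) = 0.36 V.
Balancing electrons gives n = 2; the reaction quotient is Q = [Zn²⁺]/[Cd²⁺] = 72.7.
At 25 °C, E = E° − (0.0592/n) log Q = 0.36 − (0.0592/2)(1.862) = 0.360 − 0.055 = 0.305 V.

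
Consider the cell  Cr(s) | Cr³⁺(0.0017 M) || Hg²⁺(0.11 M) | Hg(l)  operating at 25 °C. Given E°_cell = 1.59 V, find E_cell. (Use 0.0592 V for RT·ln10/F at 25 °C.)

Balancing electrons gives n = 6; the reaction quotient is Q = [Cr³⁺]^2/[Hg²⁺]^3 = 0.00217.
At 25 °C, E = E° − (0.0592/n) log Q = 1.59 − (0.0592/6)(-2.663) = 1.590 + 0.026 = 1.616 V.

1.62 V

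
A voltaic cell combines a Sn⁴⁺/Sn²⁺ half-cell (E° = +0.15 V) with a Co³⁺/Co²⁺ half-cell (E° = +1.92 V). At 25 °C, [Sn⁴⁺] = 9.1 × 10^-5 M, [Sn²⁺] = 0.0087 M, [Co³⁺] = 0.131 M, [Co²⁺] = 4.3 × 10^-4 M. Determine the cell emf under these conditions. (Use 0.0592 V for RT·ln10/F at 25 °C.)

1.98 V

The Co³⁺/Co²⁺ couple has the higher reduction potential and acts as the cathode, so E°_cell = +1.92 − (+0.15) = 1.77 V.
Balancing electrons gives n = 2; the reaction quotient is Q = [Sn⁴⁺]·[Co²⁺]^2/([Sn²⁺]·[Co³⁺]^2) = 1.13 × 10^-7.
At 25 °C, E = E° − (0.0592/n) log Q = 1.77 − (0.0592/2)(-6.948) = 1.770 + 0.206 = 1.976 V.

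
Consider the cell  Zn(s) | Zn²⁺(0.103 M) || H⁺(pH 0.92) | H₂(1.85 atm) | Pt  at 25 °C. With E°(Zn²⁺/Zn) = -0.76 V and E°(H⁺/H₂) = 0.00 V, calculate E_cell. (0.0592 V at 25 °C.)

0.73 V

The hydrogen couple is the cathode, so E°_cell = 0.76 V; n = 2.
[H⁺] = 10^(−0.92) = 0.12 M, and Q = [Zn²⁺]·P(H₂) / [H⁺]^2 = 13.2.
E = E° − (0.0592/2) log Q = 0.76 − (0.0592/2)(1.120) = 0.727 V.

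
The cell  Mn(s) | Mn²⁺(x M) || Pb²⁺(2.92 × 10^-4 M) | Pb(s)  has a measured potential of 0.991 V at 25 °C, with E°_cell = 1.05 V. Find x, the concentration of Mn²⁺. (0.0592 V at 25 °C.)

0.029 M

From the Nernst equation, log Q = n(E° − E)/0.0592 = 2(1.05 − 0.991)/0.0592 = 1.993, so Q = 98.5.
With Q = [Mn²⁺]/[Pb²⁺] and the known concentrations, [Mn²⁺] in the numerator gives [Mn²⁺] = 0.029 M.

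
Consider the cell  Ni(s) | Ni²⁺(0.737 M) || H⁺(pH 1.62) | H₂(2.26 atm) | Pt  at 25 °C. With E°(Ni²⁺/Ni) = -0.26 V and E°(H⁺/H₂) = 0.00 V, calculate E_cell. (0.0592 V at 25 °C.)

The hydrogen couple is the cathode, so E°_cell = 0.26 V; n = 2.
[H⁺] = 10^(−1.62) = 0.024 M, and Q = [Ni²⁺]·P(H₂) / [H⁺]^2 = 2890.
E = E° − (0.0592/2) log Q = 0.26 − (0.0592/2)(3.462) = 0.158 V.

0.16 V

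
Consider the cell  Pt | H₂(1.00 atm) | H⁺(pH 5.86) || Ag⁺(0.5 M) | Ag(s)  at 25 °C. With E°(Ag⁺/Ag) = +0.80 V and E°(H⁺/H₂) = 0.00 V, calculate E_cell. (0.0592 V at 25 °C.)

The Ag⁺/Ag couple is the cathode, so E°_cell = 0.80 V; n = 2.
[H⁺] = 10^(−5.86) = 1.4 × 10^-6 M, and Q = [H⁺]^2 / ([Ag⁺]^2·P(H₂)) = 7.62 × 10^-12.
E = E° − (0.0592/2) log Q = 0.80 − (0.0592/2)(-11.118) = 1.129 V.

1.13 V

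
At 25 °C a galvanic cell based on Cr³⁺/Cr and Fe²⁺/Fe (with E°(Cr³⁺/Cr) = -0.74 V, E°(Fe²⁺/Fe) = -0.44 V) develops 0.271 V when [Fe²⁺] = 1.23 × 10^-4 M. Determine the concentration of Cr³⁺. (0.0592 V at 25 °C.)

From the Nernst equation, log Q = n(E° − E)/0.0592 = 6(0.30 − 0.271)/0.0592 = 2.939, so Q = 869.
With Q = [Cr³⁺]^2/[Fe²⁺]^3 and the known concentrations, [Cr³⁺]^2 in the numerator gives [Cr³⁺] = 4 × 10^-5 M.

4 × 10^-5 M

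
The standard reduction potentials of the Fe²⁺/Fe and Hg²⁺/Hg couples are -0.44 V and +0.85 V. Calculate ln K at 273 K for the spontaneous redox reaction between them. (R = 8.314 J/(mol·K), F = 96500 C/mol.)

E°_cell = +0.85 − (-0.44) = 1.29 V, with n = 2 electrons transferred.
At equilibrium E = 0, so the Nernst equation gives ln K = nFE°/RT = (2)(96500)(1.29)/((8.314)(273)) = 109.69.

ln K = 109.7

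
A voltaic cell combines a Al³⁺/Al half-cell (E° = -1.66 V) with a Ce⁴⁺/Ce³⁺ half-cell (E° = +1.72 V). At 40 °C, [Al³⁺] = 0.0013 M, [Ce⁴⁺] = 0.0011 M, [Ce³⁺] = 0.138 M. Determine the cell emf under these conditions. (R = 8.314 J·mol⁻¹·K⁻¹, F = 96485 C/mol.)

3.31 V

The Ce⁴⁺/Ce³⁺ couple has the higher reduction potential and acts as the cathode, so E°_cell = +1.72 − (-1.66) = 3.38 V.
Balancing electrons gives n = 3; the reaction quotient is Q = [Al³⁺]·[Ce³⁺]^3/[Ce⁴⁺]^3 = 2570.
E = E° − (RT/nF) ln Q = 3.38 − (8.314×313)/(3×96485) × (7.850) = 3.380 − 0.071 = 3.309 V.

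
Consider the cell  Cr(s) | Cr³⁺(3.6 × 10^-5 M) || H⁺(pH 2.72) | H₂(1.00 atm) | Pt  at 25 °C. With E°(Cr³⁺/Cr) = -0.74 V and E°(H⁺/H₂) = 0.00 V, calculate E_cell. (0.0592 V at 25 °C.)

The hydrogen couple is the cathode, so E°_cell = 0.74 V; n = 6.
[H⁺] = 10^(−2.72) = 0.0019 M, and Q = [Cr³⁺]^2·P(H₂)^3 / [H⁺]^6 = 2.71 × 10^7.
E = E° − (0.0592/6) log Q = 0.74 − (0.0592/6)(7.433) = 0.667 V.

0.67 V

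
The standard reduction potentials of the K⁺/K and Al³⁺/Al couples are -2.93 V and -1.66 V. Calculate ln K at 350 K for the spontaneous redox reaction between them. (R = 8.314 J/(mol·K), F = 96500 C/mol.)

E°_cell = -1.66 − (-2.93) = 1.27 V, with n = 3 electrons transferred.
At equilibrium E = 0, so the Nernst equation gives ln K = nFE°/RT = (3)(96500)(1.27)/((8.314)(350)) = 126.35.

ln K = 126.3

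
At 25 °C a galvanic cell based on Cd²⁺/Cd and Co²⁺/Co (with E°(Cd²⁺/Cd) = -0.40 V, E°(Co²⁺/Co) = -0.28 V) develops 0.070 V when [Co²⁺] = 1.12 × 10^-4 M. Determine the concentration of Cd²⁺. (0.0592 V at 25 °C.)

From the Nernst equation, log Q = n(E° − E)/0.0592 = 2(0.12 − 0.070)/0.0592 = 1.689, so Q = 48.9.
With Q = [Cd²⁺]/[Co²⁺] and the known concentrations, [Cd²⁺] in the numerator gives [Cd²⁺] = 0.0055 M.

0.0055 M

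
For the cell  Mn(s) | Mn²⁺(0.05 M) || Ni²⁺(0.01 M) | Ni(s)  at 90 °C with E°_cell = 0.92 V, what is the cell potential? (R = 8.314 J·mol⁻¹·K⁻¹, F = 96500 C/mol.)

Balancing electrons gives n = 2; the reaction quotient is Q = [Mn²⁺]/[Ni²⁺] = 5.00.
E = E° − (RT/nF) ln Q = 0.92 − (8.314×363)/(2×96500) × (1.609) = 0.920 − 0.025 = 0.895 V.

0.895 V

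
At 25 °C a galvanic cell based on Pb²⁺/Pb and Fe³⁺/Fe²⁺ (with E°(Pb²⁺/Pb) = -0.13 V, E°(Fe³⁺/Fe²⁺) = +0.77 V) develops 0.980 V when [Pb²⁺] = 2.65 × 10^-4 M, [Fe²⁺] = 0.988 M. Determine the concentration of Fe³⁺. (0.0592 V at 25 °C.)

From the Nernst equation, log Q = n(E° − E)/0.0592 = 2(0.90 − 0.980)/0.0592 = -2.703, so Q = 0.00198.
With Q = [Pb²⁺]·[Fe²⁺]^2/[Fe³⁺]^2 and the known concentrations, [Fe³⁺]^2 in the denominator gives [Fe³⁺] = 0.36 M.

0.36 M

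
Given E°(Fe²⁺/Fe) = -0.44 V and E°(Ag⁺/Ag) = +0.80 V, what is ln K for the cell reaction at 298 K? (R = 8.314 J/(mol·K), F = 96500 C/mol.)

E°_cell = +0.80 − (-0.44) = 1.24 V, with n = 2 electrons transferred.
At equilibrium E = 0, so the Nernst equation gives ln K = nFE°/RT = (2)(96500)(1.24)/((8.314)(298)) = 96.59.

ln K = 96.6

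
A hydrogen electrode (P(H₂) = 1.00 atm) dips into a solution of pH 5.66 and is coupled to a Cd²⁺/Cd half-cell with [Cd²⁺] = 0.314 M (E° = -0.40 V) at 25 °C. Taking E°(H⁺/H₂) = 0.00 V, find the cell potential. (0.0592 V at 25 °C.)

0.080 V

The hydrogen couple is the cathode, so E°_cell = 0.40 V; n = 2.
[H⁺] = 10^(−5.66) = 2.2 × 10^-6 M, and Q = [Cd²⁺]·P(H₂) / [H⁺]^2 = 6.56 × 10^10.
E = E° − (0.0592/2) log Q = 0.40 − (0.0592/2)(10.817) = 0.080 V.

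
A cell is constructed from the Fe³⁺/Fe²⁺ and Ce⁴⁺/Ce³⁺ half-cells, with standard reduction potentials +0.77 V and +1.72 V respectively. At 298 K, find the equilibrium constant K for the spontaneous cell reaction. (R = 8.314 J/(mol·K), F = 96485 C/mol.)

E°_cell = +1.72 − (+0.77) = 0.95 V, with n = 1 electron transferred.
At equilibrium E = 0, so the Nernst equation gives ln K = nFE°/RT = (1)(96485)(0.95)/((8.314)(298)) = 37.00.
K = e^37.00 = 1.2 × 10^16.

1.2 × 10^16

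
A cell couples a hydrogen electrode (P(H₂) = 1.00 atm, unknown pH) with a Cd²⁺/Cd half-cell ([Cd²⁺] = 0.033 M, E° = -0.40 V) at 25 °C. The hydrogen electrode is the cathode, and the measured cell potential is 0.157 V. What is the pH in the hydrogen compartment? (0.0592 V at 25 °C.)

E°_cell = 0.40 V and n = 2.
log Q = n(E° − E)/0.0592 = 2×(0.40 − 0.157)/0.0592 = 8.209.
With Q = [Cd²⁺]·P(H₂) / [H⁺]^2, solving for [H⁺] gives log[H⁺] = -4.845, so pH = 4.85.

pH = 4.85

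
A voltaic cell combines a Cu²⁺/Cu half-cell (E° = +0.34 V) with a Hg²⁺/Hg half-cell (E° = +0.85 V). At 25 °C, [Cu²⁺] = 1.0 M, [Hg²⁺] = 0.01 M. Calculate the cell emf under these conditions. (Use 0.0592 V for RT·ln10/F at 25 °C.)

0.451 V

The Hg²⁺/Hg couple has the higher reduction potential and acts as the cathode, so E°_cell = +0.85 − (+0.34) = 0.51 V.
Balancing electrons gives n = 2; the reaction quotient is Q = [Cu²⁺]/[Hg²⁺] = 100.
At 25 °C, E = E° − (0.0592/n) log Q = 0.51 − (0.0592/2)(2.000) = 0.510 − 0.059 = 0.451 V.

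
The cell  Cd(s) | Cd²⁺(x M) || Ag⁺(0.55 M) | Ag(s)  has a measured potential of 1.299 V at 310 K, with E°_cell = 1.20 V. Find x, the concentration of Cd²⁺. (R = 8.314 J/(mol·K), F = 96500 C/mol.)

1.8 × 10^-4 M

From the Nernst equation, ln Q = nF(E° − E)/RT = 2×96500×(1.20 − 1.299)/(8.314×310) = -7.413, so Q = 6.03 × 10^-4.
With Q = [Cd²⁺]/[Ag⁺]^2 and the known concentrations, [Cd²⁺] in the numerator gives [Cd²⁺] = 1.8 × 10^-4 M.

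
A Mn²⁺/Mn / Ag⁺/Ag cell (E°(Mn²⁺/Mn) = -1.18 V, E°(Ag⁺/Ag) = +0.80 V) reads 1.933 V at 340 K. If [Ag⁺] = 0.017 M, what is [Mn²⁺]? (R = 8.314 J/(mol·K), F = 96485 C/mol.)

0.0072 M

From the Nernst equation, ln Q = nF(E° − E)/RT = 2×96485×(1.98 − 1.933)/(8.314×340) = 3.208, so Q = 24.7.
With Q = [Mn²⁺]/[Ag⁺]^2 and the known concentrations, [Mn²⁺] in the numerator gives [Mn²⁺] = 0.0072 M.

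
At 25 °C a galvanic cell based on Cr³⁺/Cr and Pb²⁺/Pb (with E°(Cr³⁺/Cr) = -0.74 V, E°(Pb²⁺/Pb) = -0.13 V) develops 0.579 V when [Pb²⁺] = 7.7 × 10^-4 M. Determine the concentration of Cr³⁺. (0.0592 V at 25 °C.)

From the Nernst equation, log Q = n(E° − E)/0.0592 = 6(0.61 − 0.579)/0.0592 = 3.142, so Q = 1390.
With Q = [Cr³⁺]^2/[Pb²⁺]^3 and the known concentrations, [Cr³⁺]^2 in the numerator gives [Cr³⁺] = 8 × 10^-4 M.

8 × 10^-4 M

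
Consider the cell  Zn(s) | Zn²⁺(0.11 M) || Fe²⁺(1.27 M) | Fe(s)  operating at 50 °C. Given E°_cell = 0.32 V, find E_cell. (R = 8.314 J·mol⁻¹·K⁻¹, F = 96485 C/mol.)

0.354 V

Balancing electrons gives n = 2; the reaction quotient is Q = [Zn²⁺]/[Fe²⁺] = 0.0866.
E = E° − (RT/nF) ln Q = 0.32 − (8.314×323)/(2×96485) × (-2.446) = 0.320 + 0.034 = 0.354 V.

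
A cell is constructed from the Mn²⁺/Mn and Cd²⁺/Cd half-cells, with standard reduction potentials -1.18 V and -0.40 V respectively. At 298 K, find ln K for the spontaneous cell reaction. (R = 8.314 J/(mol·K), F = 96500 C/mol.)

E°_cell = -0.40 − (-1.18) = 0.78 V, with n = 2 electrons transferred.
At equilibrium E = 0, so the Nernst equation gives ln K = nFE°/RT = (2)(96500)(0.78)/((8.314)(298)) = 60.76.

ln K = 60.8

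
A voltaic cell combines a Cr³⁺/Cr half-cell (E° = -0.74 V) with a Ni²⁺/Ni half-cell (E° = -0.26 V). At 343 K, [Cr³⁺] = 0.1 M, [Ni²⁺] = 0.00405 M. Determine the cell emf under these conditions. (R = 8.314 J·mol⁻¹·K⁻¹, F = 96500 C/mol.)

The Ni²⁺/Ni couple has the higher reduction potential and acts as the cathode, so E°_cell = -0.26 − (-0.74) = 0.48 V.
Balancing electrons gives n = 6; the reaction quotient is Q = [Cr³⁺]^2/[Ni²⁺]^3 = 1.51 × 10^5.
E = E° − (RT/nF) ln Q = 0.48 − (8.314×343)/(6×96500) × (11.922) = 0.480 − 0.059 = 0.421 V.

0.421 V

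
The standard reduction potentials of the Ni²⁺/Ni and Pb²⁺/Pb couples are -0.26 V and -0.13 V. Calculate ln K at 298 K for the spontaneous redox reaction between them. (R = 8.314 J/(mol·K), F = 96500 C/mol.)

ln K = 10.1

E°_cell = -0.13 − (-0.26) = 0.13 V, with n = 2 electrons transferred.
At equilibrium E = 0, so the Nernst equation gives ln K = nFE°/RT = (2)(96500)(0.13)/((8.314)(298)) = 10.13.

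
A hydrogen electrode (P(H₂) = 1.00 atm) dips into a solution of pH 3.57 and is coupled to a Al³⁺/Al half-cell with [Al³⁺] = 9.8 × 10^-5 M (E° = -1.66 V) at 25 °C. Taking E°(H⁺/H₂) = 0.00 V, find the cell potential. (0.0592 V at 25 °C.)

The hydrogen couple is the cathode, so E°_cell = 1.66 V; n = 6.
[H⁺] = 10^(−3.57) = 2.7 × 10^-4 M, and Q = [Al³⁺]^2·P(H₂)^3 / [H⁺]^6 = 2.53 × 10^13.
E = E° − (0.0592/6) log Q = 1.66 − (0.0592/6)(13.402) = 1.528 V.

1.53 V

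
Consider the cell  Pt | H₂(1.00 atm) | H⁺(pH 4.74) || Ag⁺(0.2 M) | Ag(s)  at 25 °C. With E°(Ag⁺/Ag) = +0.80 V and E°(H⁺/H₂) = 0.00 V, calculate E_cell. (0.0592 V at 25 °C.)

1.04 V

The Ag⁺/Ag couple is the cathode, so E°_cell = 0.80 V; n = 2.
[H⁺] = 10^(−4.74) = 1.8 × 10^-5 M, and Q = [H⁺]^2 / ([Ag⁺]^2·P(H₂)) = 8.28 × 10^-9.
E = E° − (0.0592/2) log Q = 0.80 − (0.0592/2)(-8.082) = 1.039 V.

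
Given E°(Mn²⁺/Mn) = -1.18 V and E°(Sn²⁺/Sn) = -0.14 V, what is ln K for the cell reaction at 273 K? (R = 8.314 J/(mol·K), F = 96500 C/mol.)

E°_cell = -0.14 − (-1.18) = 1.04 V, with n = 2 electrons transferred.
At equilibrium E = 0, so the Nernst equation gives ln K = nFE°/RT = (2)(96500)(1.04)/((8.314)(273)) = 88.43.

ln K = 88.4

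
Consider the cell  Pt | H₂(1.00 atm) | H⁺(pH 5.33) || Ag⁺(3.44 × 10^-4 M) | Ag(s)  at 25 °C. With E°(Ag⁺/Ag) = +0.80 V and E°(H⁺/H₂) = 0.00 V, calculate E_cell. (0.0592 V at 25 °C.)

The Ag⁺/Ag couple is the cathode, so E°_cell = 0.80 V; n = 2.
[H⁺] = 10^(−5.33) = 4.7 × 10^-6 M, and Q = [H⁺]^2 / ([Ag⁺]^2·P(H₂)) = 1.85 × 10^-4.
E = E° − (0.0592/2) log Q = 0.80 − (0.0592/2)(-3.733) = 0.910 V.

0.91 V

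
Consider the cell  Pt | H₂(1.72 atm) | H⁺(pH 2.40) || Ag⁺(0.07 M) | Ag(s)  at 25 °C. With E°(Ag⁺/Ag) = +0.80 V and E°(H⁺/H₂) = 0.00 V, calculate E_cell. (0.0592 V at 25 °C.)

The Ag⁺/Ag couple is the cathode, so E°_cell = 0.80 V; n = 2.
[H⁺] = 10^(−2.40) = 0.0040 M, and Q = [H⁺]^2 / ([Ag⁺]^2·P(H₂)) = 0.00188.
E = E° − (0.0592/2) log Q = 0.80 − (0.0592/2)(-2.726) = 0.881 V.

0.88 V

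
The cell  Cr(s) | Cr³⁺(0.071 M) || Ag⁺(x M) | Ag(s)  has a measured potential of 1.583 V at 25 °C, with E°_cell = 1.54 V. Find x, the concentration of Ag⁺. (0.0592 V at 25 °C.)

From the Nernst equation, log Q = n(E° − E)/0.0592 = 3(1.54 − 1.583)/0.0592 = -2.179, so Q = 0.00662.
With Q = [Cr³⁺]/[Ag⁺]^3 and the known concentrations, [Ag⁺]^3 in the denominator gives [Ag⁺] = 2.2 M.

2.2 M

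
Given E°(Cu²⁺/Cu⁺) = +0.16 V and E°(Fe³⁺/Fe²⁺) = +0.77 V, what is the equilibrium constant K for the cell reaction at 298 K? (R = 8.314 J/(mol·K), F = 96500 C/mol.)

E°_cell = +0.77 − (+0.16) = 0.61 V, with n = 1 electron transferred.
At equilibrium E = 0, so the Nernst equation gives ln K = nFE°/RT = (1)(96500)(0.61)/((8.314)(298)) = 23.76.
K = e^23.76 = 2.1 × 10^10.

2.1 × 10^10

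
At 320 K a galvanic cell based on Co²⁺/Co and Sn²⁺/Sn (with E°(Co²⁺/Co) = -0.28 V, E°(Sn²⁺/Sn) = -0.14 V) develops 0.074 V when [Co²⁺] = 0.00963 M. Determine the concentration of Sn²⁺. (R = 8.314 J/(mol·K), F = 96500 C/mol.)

8 × 10^-5 M

From the Nernst equation, ln Q = nF(E° − E)/RT = 2×96500×(0.14 − 0.074)/(8.314×320) = 4.788, so Q = 120.
With Q = [Co²⁺]/[Sn²⁺] and the known concentrations, [Sn²⁺] in the denominator gives [Sn²⁺] = 8 × 10^-5 M.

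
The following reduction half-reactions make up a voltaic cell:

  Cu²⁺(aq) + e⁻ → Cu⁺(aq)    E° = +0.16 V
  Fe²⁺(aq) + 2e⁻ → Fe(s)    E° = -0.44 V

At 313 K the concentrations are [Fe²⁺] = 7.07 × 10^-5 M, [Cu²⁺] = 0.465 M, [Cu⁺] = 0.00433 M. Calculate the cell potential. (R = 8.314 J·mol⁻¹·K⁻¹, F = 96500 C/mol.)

0.855 V

The Cu²⁺/Cu⁺ couple has the higher reduction potential and acts as the cathode, so E°_cell = +0.16 − (-0.44) = 0.60 V.
Balancing electrons gives n = 2; the reaction quotient is Q = [Fe²⁺]·[Cu⁺]^2/[Cu²⁺]^2 = 6.13 × 10^-9.
E = E° − (RT/nF) ln Q = 0.60 − (8.314×313)/(2×96500) × (-18.910) = 0.600 + 0.255 = 0.855 V.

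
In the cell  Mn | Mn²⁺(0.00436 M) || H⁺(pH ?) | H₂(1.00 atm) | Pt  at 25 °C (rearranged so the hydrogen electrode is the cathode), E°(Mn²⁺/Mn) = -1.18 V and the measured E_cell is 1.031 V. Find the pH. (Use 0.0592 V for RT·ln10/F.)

pH = 3.70

E°_cell = 1.18 V and n = 2.
log Q = n(E° − E)/0.0592 = 2×(1.18 − 1.031)/0.0592 = 5.034.
With Q = [Mn²⁺]·P(H₂) / [H⁺]^2, solving for [H⁺] gives log[H⁺] = -3.697, so pH = 3.70.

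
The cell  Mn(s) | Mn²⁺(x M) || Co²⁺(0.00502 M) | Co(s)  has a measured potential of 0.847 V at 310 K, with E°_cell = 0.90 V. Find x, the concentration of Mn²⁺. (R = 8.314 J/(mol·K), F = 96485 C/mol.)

From the Nernst equation, ln Q = nF(E° − E)/RT = 2×96485×(0.90 − 0.847)/(8.314×310) = 3.968, so Q = 52.9.
With Q = [Mn²⁺]/[Co²⁺] and the known concentrations, [Mn²⁺] in the numerator gives [Mn²⁺] = 0.27 M.

0.27 M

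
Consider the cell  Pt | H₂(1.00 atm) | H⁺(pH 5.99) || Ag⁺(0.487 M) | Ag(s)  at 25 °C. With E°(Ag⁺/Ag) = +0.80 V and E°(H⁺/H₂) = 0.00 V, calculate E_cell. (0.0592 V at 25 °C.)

1.14 V

The Ag⁺/Ag couple is the cathode, so E°_cell = 0.80 V; n = 2.
[H⁺] = 10^(−5.99) = 1 × 10^-6 M, and Q = [H⁺]^2 / ([Ag⁺]^2·P(H₂)) = 4.42 × 10^-12.
E = E° − (0.0592/2) log Q = 0.80 − (0.0592/2)(-11.355) = 1.136 V.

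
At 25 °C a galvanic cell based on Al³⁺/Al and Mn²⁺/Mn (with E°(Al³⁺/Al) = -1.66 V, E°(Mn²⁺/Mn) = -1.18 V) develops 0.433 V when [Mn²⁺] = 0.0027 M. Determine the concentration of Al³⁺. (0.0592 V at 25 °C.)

From the Nernst equation, log Q = n(E° − E)/0.0592 = 6(0.48 − 0.433)/0.0592 = 4.764, so Q = 5.8 × 10^4.
With Q = [Al³⁺]^2/[Mn²⁺]^3 and the known concentrations, [Al³⁺]^2 in the numerator gives [Al³⁺] = 0.034 M.

0.034 M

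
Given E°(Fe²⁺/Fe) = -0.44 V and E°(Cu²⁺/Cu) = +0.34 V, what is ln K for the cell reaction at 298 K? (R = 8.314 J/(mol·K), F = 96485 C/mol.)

E°_cell = +0.34 − (-0.44) = 0.78 V, with n = 2 electrons transferred.
At equilibrium E = 0, so the Nernst equation gives ln K = nFE°/RT = (2)(96485)(0.78)/((8.314)(298)) = 60.75.

ln K = 60.8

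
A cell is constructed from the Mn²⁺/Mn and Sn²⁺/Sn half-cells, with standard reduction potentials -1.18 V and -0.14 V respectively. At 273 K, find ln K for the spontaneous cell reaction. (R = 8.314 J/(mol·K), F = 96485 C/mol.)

E°_cell = -0.14 − (-1.18) = 1.04 V, with n = 2 electrons transferred.
At equilibrium E = 0, so the Nernst equation gives ln K = nFE°/RT = (2)(96485)(1.04)/((8.314)(273)) = 88.42.

ln K = 88.4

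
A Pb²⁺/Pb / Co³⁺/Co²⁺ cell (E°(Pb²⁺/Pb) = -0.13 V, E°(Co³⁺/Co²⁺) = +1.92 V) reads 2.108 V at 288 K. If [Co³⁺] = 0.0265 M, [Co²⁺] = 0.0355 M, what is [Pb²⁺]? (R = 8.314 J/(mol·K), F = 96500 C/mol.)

0.0052 M

From the Nernst equation, ln Q = nF(E° − E)/RT = 2×96500×(2.05 − 2.108)/(8.314×288) = -4.675, so Q = 0.00933.
With Q = [Pb²⁺]·[Co²⁺]^2/[Co³⁺]^2 and the known concentrations, [Pb²⁺] in the numerator gives [Pb²⁺] = 0.0052 M.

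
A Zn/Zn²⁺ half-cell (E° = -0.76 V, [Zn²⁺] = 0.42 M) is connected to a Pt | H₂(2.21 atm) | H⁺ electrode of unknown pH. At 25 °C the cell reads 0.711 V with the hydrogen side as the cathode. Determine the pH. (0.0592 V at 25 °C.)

E°_cell = 0.76 V and n = 2.
log Q = n(E° − E)/0.0592 = 2×(0.76 − 0.711)/0.0592 = 1.655.
With Q = [Zn²⁺]·P(H₂) / [H⁺]^2, solving for [H⁺] gives log[H⁺] = -0.844, so pH = 0.84.

pH = 0.84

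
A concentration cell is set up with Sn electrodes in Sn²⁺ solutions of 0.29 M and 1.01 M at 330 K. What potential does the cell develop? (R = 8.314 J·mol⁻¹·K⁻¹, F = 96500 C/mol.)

Both half-cells are Sn²⁺/Sn, so E°_cell = 0. The concentrated side is the cathode; the cell reaction moves Sn²⁺ from high to low concentration with n = 2.
Q = [Sn²⁺]_dilute/[Sn²⁺]_conc = 0.29/1.01 = 0.287.
E = 0 − (RT/nF) ln Q = −((8.314×330)/(2×96500))(-1.248) = 0.0177 V.

0.018 V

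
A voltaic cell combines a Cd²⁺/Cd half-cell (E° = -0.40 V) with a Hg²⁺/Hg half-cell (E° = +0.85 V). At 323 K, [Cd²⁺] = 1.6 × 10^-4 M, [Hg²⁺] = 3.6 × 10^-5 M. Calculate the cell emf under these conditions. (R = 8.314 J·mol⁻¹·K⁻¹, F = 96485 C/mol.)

1.23 V

The Hg²⁺/Hg couple has the higher reduction potential and acts as the cathode, so E°_cell = +0.85 − (-0.40) = 1.25 V.
Balancing electrons gives n = 2; the reaction quotient is Q = [Cd²⁺]/[Hg²⁺] = 4.44.
E = E° − (RT/nF) ln Q = 1.25 − (8.314×323)/(2×96485) × (1.492) = 1.250 − 0.021 = 1.229 V.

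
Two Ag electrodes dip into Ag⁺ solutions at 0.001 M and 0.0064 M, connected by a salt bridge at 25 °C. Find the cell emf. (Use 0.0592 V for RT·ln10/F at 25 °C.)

0.048 V

Both half-cells are Ag⁺/Ag, so E°_cell = 0. The concentrated side is the cathode; the cell reaction moves Ag⁺ from high to low concentration with n = 1.
Q = [Ag⁺]_dilute/[Ag⁺]_conc = 0.001/0.0064 = 0.156.
E = 0 − (0.0592/1) log Q = −(0.0592/1)(-0.806) = 0.0477 V.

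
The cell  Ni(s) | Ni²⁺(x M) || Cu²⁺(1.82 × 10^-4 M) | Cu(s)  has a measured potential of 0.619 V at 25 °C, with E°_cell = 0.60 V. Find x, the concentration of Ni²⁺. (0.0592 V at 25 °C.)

From the Nernst equation, log Q = n(E° − E)/0.0592 = 2(0.60 − 0.619)/0.0592 = -0.642, so Q = 0.228.
With Q = [Ni²⁺]/[Cu²⁺] and the known concentrations, [Ni²⁺] in the numerator gives [Ni²⁺] = 4.2 × 10^-5 M.

4.2 × 10^-5 M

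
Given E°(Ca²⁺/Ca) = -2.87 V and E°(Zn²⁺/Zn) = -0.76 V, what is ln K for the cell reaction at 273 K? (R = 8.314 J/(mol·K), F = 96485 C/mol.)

ln K = 179.4

E°_cell = -0.76 − (-2.87) = 2.11 V, with n = 2 electrons transferred.
At equilibrium E = 0, so the Nernst equation gives ln K = nFE°/RT = (2)(96485)(2.11)/((8.314)(273)) = 179.39.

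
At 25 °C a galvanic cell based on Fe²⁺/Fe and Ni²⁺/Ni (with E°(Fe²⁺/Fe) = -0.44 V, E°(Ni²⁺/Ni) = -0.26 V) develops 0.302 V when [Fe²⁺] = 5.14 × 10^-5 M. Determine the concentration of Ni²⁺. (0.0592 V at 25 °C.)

From the Nernst equation, log Q = n(E° − E)/0.0592 = 2(0.18 − 0.302)/0.0592 = -4.122, so Q = 7.56 × 10^-5.
With Q = [Fe²⁺]/[Ni²⁺] and the known concentrations, [Ni²⁺] in the denominator gives [Ni²⁺] = 0.68 M.

0.68 M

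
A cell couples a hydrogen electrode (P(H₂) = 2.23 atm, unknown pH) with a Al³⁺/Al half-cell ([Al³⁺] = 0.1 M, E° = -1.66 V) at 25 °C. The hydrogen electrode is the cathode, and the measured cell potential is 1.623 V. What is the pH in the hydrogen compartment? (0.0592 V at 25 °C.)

E°_cell = 1.66 V and n = 6.
log Q = n(E° − E)/0.0592 = 6×(1.66 − 1.623)/0.0592 = 3.750.
With Q = [Al³⁺]^2·P(H₂)^3 / [H⁺]^6, solving for [H⁺] gives log[H⁺] = -0.784, so pH = 0.78.

pH = 0.78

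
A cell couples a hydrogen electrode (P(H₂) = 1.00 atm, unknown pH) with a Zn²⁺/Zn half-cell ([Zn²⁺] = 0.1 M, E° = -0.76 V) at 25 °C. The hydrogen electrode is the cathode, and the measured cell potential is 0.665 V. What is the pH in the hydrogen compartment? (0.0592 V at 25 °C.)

pH = 2.10

E°_cell = 0.76 V and n = 2.
log Q = n(E° − E)/0.0592 = 2×(0.76 − 0.665)/0.0592 = 3.209.
With Q = [Zn²⁺]·P(H₂) / [H⁺]^2, solving for [H⁺] gives log[H⁺] = -2.105, so pH = 2.10.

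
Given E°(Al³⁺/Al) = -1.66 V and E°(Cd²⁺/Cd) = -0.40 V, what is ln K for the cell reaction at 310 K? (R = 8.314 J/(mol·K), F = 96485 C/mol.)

ln K = 283.0

E°_cell = -0.40 − (-1.66) = 1.26 V, with n = 6 electrons transferred.
At equilibrium E = 0, so the Nernst equation gives ln K = nFE°/RT = (6)(96485)(1.26)/((8.314)(310)) = 283.02.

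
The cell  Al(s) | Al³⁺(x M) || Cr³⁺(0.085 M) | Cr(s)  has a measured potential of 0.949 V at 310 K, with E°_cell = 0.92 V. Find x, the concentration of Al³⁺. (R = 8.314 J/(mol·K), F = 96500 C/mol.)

0.0033 M

From the Nernst equation, ln Q = nF(E° − E)/RT = 3×96500×(0.92 − 0.949)/(8.314×310) = -3.257, so Q = 0.0385.
With Q = [Al³⁺]/[Cr³⁺] and the known concentrations, [Al³⁺] in the numerator gives [Al³⁺] = 0.0033 M.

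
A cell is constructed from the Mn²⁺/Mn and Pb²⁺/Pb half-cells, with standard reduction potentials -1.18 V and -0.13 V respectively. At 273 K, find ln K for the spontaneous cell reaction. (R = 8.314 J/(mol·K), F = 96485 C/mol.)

E°_cell = -0.13 − (-1.18) = 1.05 V, with n = 2 electrons transferred.
At equilibrium E = 0, so the Nernst equation gives ln K = nFE°/RT = (2)(96485)(1.05)/((8.314)(273)) = 89.27.

ln K = 89.3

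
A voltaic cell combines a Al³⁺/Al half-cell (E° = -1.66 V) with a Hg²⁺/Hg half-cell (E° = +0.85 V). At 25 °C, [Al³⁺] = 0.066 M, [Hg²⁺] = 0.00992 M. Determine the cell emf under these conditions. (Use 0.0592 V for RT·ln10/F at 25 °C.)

2.47 V

The Hg²⁺/Hg couple has the higher reduction potential and acts as the cathode, so E°_cell = +0.85 − (-1.66) = 2.51 V.
Balancing electrons gives n = 6; the reaction quotient is Q = [Al³⁺]^2/[Hg²⁺]^3 = 4460.
At 25 °C, E = E° − (0.0592/n) log Q = 2.51 − (0.0592/6)(3.650) = 2.510 − 0.036 = 2.474 V.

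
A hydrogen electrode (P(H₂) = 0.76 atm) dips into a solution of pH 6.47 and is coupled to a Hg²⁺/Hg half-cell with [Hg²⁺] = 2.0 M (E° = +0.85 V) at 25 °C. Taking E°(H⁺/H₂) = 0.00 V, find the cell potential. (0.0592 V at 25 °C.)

The Hg²⁺/Hg couple is the cathode, so E°_cell = 0.85 V; n = 2.
[H⁺] = 10^(−6.47) = 3.4 × 10^-7 M, and Q = [H⁺]^2 / ([Hg²⁺]·P(H₂)) = 7.55 × 10^-14.
E = E° − (0.0592/2) log Q = 0.85 − (0.0592/2)(-13.122) = 1.238 V.

1.24 V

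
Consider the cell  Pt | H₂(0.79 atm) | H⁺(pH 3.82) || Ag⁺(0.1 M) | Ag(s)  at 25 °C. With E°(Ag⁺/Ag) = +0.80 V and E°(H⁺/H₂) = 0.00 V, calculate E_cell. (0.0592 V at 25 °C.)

The Ag⁺/Ag couple is the cathode, so E°_cell = 0.80 V; n = 2.
[H⁺] = 10^(−3.82) = 1.5 × 10^-4 M, and Q = [H⁺]^2 / ([Ag⁺]^2·P(H₂)) = 2.9 × 10^-6.
E = E° − (0.0592/2) log Q = 0.80 − (0.0592/2)(-5.538) = 0.964 V.

0.96 V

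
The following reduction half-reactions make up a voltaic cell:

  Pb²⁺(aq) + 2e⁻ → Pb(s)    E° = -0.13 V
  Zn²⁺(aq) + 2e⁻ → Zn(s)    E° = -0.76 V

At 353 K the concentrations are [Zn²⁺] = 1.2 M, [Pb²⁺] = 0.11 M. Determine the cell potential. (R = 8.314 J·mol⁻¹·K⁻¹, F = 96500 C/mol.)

The Pb²⁺/Pb couple has the higher reduction potential and acts as the cathode, so E°_cell = -0.13 − (-0.76) = 0.63 V.
Balancing electrons gives n = 2; the reaction quotient is Q = [Zn²⁺]/[Pb²⁺] = 10.9.
E = E° − (RT/nF) ln Q = 0.63 − (8.314×353)/(2×96500) × (2.390) = 0.630 − 0.036 = 0.594 V.

0.594 V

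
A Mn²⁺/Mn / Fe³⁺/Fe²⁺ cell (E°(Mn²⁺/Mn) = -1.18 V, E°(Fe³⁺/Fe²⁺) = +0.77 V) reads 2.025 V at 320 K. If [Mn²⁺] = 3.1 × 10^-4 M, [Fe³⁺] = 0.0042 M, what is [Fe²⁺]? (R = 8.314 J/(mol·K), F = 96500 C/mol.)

From the Nernst equation, ln Q = nF(E° − E)/RT = 2×96500×(1.95 − 2.025)/(8.314×320) = -5.441, so Q = 0.00434.
With Q = [Mn²⁺]·[Fe²⁺]^2/[Fe³⁺]^2 and the known concentrations, [Fe²⁺]^2 in the numerator gives [Fe²⁺] = 0.016 M.

0.016 M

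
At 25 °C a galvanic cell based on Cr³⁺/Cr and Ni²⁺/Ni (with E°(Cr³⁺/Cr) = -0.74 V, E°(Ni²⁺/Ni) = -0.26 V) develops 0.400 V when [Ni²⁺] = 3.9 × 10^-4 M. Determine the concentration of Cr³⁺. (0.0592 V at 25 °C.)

0.087 M

From the Nernst equation, log Q = n(E° − E)/0.0592 = 6(0.48 − 0.400)/0.0592 = 8.108, so Q = 1.28 × 10^8.
With Q = [Cr³⁺]^2/[Ni²⁺]^3 and the known concentrations, [Cr³⁺]^2 in the numerator gives [Cr³⁺] = 0.087 M.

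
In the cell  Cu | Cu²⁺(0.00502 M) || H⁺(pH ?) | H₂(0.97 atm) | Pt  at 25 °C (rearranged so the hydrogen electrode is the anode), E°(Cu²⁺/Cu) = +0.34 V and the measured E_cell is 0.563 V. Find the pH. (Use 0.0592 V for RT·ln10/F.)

pH = 4.92

E°_cell = 0.34 V and n = 2.
log Q = n(E° − E)/0.0592 = 2×(0.34 − 0.563)/0.0592 = -7.534.
With Q = [H⁺]^2 / ([Cu²⁺]·P(H₂)), solving for [H⁺] gives log[H⁺] = -4.923, so pH = 4.92.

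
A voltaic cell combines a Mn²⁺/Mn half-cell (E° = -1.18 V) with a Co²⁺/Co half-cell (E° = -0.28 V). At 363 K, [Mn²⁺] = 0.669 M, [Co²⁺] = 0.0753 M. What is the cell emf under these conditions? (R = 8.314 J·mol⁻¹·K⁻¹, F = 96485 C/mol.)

The Co²⁺/Co couple has the higher reduction potential and acts as the cathode, so E°_cell = -0.28 − (-1.18) = 0.90 V.
Balancing electrons gives n = 2; the reaction quotient is Q = [Mn²⁺]/[Co²⁺] = 8.88.
E = E° − (RT/nF) ln Q = 0.90 − (8.314×363)/(2×96485) × (2.184) = 0.900 − 0.034 = 0.866 V.

0.866 V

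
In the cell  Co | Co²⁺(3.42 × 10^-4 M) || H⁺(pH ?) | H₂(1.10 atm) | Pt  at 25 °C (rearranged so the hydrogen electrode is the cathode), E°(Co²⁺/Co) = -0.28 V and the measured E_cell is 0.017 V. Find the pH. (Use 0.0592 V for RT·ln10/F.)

pH = 6.15

E°_cell = 0.28 V and n = 2.
log Q = n(E° − E)/0.0592 = 2×(0.28 − 0.017)/0.0592 = 8.885.
With Q = [Co²⁺]·P(H₂) / [H⁺]^2, solving for [H⁺] gives log[H⁺] = -6.155, so pH = 6.15.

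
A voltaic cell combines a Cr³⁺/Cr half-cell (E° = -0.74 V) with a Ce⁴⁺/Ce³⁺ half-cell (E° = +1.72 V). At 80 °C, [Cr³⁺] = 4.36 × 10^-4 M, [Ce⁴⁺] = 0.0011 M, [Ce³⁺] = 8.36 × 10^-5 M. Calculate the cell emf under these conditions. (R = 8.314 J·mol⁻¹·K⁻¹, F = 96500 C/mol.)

2.62 V

The Ce⁴⁺/Ce³⁺ couple has the higher reduction potential and acts as the cathode, so E°_cell = +1.72 − (-0.74) = 2.46 V.
Balancing electrons gives n = 3; the reaction quotient is Q = [Cr³⁺]·[Ce³⁺]^3/[Ce⁴⁺]^3 = 1.91 × 10^-7.
E = E° − (RT/nF) ln Q = 2.46 − (8.314×353)/(3×96500) × (-15.469) = 2.460 + 0.157 = 2.617 V.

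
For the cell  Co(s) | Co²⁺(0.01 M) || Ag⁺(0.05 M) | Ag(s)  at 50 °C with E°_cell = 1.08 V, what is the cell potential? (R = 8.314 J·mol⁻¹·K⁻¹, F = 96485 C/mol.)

1.06 V

Balancing electrons gives n = 2; the reaction quotient is Q = [Co²⁺]/[Ag⁺]^2 = 4.00.
E = E° − (RT/nF) ln Q = 1.08 − (8.314×323)/(2×96485) × (1.386) = 1.080 − 0.019 = 1.061 V.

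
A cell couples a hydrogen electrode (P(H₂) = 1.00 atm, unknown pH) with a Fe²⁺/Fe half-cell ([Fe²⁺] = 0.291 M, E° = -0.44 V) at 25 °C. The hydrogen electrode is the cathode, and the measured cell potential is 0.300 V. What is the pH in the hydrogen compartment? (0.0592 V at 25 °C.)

E°_cell = 0.44 V and n = 2.
log Q = n(E° − E)/0.0592 = 2×(0.44 − 0.300)/0.0592 = 4.730.
With Q = [Fe²⁺]·P(H₂) / [H⁺]^2, solving for [H⁺] gives log[H⁺] = -2.633, so pH = 2.63.

pH = 2.63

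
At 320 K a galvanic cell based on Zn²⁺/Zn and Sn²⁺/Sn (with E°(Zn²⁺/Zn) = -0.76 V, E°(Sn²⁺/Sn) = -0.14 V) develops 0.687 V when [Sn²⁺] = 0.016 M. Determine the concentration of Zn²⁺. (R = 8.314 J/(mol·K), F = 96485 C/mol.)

From the Nernst equation, ln Q = nF(E° − E)/RT = 2×96485×(0.62 − 0.687)/(8.314×320) = -4.860, so Q = 0.00775.
With Q = [Zn²⁺]/[Sn²⁺] and the known concentrations, [Zn²⁺] in the numerator gives [Zn²⁺] = 1.2 × 10^-4 M.

1.2 × 10^-4 M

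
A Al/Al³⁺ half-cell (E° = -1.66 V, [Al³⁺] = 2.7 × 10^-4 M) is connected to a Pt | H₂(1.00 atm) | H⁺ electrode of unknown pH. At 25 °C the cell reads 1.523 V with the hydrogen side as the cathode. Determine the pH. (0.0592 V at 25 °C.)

E°_cell = 1.66 V and n = 6.
log Q = n(E° − E)/0.0592 = 6×(1.66 − 1.523)/0.0592 = 13.885.
With Q = [Al³⁺]^2·P(H₂)^3 / [H⁺]^6, solving for [H⁺] gives log[H⁺] = -3.504, so pH = 3.50.

pH = 3.50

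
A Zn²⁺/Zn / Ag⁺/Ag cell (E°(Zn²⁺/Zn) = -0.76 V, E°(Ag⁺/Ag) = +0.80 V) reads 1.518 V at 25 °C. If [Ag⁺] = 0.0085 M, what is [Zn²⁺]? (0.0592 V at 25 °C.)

0.0019 M

From the Nernst equation, log Q = n(E° − E)/0.0592 = 2(1.56 − 1.518)/0.0592 = 1.419, so Q = 26.2.
With Q = [Zn²⁺]/[Ag⁺]^2 and the known concentrations, [Zn²⁺] in the numerator gives [Zn²⁺] = 0.0019 M.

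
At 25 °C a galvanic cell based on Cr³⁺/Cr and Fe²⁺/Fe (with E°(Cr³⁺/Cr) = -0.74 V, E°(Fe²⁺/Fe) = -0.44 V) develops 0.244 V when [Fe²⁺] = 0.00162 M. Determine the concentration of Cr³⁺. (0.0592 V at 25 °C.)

From the Nernst equation, log Q = n(E° − E)/0.0592 = 6(0.30 − 0.244)/0.0592 = 5.676, so Q = 4.74 × 10^5.
With Q = [Cr³⁺]^2/[Fe²⁺]^3 and the known concentrations, [Cr³⁺]^2 in the numerator gives [Cr³⁺] = 0.045 M.

0.045 M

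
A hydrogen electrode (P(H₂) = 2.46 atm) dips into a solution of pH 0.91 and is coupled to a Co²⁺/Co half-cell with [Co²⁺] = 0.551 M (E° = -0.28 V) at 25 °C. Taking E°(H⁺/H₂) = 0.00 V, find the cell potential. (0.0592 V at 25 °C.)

The hydrogen couple is the cathode, so E°_cell = 0.28 V; n = 2.
[H⁺] = 10^(−0.91) = 0.12 M, and Q = [Co²⁺]·P(H₂) / [H⁺]^2 = 89.6.
E = E° − (0.0592/2) log Q = 0.28 − (0.0592/2)(1.952) = 0.222 V.

0.22 V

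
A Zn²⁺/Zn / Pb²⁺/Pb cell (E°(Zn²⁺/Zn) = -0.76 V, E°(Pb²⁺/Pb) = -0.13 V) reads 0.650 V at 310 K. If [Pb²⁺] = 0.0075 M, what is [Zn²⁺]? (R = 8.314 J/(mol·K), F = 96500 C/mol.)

0.0017 M

From the Nernst equation, ln Q = nF(E° − E)/RT = 2×96500×(0.63 − 0.650)/(8.314×310) = -1.498, so Q = 0.224.
With Q = [Zn²⁺]/[Pb²⁺] and the known concentrations, [Zn²⁺] in the numerator gives [Zn²⁺] = 0.0017 M.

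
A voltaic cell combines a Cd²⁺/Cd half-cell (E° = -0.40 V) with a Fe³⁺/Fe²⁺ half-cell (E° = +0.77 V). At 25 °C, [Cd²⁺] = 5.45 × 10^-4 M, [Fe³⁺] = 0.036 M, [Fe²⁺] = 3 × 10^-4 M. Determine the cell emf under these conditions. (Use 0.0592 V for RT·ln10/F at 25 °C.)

The Fe³⁺/Fe²⁺ couple has the higher reduction potential and acts as the cathode, so E°_cell = +0.77 − (-0.40) = 1.17 V.
Balancing electrons gives n = 2; the reaction quotient is Q = [Cd²⁺]·[Fe²⁺]^2/[Fe³⁺]^2 = 3.78 × 10^-8.
At 25 °C, E = E° − (0.0592/n) log Q = 1.17 − (0.0592/2)(-7.422) = 1.170 + 0.220 = 1.390 V.

1.39 V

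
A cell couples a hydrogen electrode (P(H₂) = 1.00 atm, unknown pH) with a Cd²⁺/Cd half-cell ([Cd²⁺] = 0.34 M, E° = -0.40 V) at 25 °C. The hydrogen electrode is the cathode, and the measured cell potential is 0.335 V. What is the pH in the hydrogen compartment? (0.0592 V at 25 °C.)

E°_cell = 0.40 V and n = 2.
log Q = n(E° − E)/0.0592 = 2×(0.40 − 0.335)/0.0592 = 2.196.
With Q = [Cd²⁺]·P(H₂) / [H⁺]^2, solving for [H⁺] gives log[H⁺] = -1.332, so pH = 1.33.

pH = 1.33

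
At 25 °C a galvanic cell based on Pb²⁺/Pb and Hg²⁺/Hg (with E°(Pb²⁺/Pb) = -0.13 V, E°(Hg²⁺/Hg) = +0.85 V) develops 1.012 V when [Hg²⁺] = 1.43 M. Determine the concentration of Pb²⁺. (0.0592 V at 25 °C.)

From the Nernst equation, log Q = n(E° − E)/0.0592 = 2(0.98 − 1.012)/0.0592 = -1.081, so Q = 0.0830.
With Q = [Pb²⁺]/[Hg²⁺] and the known concentrations, [Pb²⁺] in the numerator gives [Pb²⁺] = 0.12 M.

0.12 M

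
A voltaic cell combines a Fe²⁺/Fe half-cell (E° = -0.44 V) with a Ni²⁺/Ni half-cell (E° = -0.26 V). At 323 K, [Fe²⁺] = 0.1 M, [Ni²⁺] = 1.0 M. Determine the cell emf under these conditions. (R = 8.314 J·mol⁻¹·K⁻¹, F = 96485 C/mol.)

The Ni²⁺/Ni couple has the higher reduction potential and acts as the cathode, so E°_cell = -0.26 − (-0.44) = 0.18 V.
Balancing electrons gives n = 2; the reaction quotient is Q = [Fe²⁺]/[Ni²⁺] = 0.100.
E = E° − (RT/nF) ln Q = 0.18 − (8.314×323)/(2×96485) × (-2.303) = 0.180 + 0.032 = 0.212 V.

0.212 V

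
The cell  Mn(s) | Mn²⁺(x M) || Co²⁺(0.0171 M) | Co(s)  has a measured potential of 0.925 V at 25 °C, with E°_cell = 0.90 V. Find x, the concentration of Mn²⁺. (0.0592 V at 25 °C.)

From the Nernst equation, log Q = n(E° − E)/0.0592 = 2(0.90 − 0.925)/0.0592 = -0.845, so Q = 0.143.
With Q = [Mn²⁺]/[Co²⁺] and the known concentrations, [Mn²⁺] in the numerator gives [Mn²⁺] = 0.0024 M.

0.0024 M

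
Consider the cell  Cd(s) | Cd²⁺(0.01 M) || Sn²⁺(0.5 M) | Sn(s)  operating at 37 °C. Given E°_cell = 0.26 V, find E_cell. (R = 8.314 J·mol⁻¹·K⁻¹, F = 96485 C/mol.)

0.312 V

Balancing electrons gives n = 2; the reaction quotient is Q = [Cd²⁺]/[Sn²⁺] = 0.0200.
E = E° − (RT/nF) ln Q = 0.26 − (8.314×310)/(2×96485) × (-3.912) = 0.260 + 0.052 = 0.312 V.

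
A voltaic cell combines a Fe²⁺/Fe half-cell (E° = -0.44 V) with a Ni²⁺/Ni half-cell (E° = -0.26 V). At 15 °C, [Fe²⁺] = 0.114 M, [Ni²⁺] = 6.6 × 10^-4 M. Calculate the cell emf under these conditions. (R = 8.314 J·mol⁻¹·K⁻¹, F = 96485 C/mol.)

0.116 V

The Ni²⁺/Ni couple has the higher reduction potential and acts as the cathode, so E°_cell = -0.26 − (-0.44) = 0.18 V.
Balancing electrons gives n = 2; the reaction quotient is Q = [Fe²⁺]/[Ni²⁺] = 173.
E = E° − (RT/nF) ln Q = 0.18 − (8.314×288)/(2×96485) × (5.152) = 0.180 − 0.064 = 0.116 V.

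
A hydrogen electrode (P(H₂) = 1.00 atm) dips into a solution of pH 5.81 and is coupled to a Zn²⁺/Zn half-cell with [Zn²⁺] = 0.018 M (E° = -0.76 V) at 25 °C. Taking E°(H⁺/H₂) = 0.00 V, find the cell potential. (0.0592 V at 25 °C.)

The hydrogen couple is the cathode, so E°_cell = 0.76 V; n = 2.
[H⁺] = 10^(−5.81) = 1.5 × 10^-6 M, and Q = [Zn²⁺]·P(H₂) / [H⁺]^2 = 7.5 × 10^9.
E = E° − (0.0592/2) log Q = 0.76 − (0.0592/2)(9.875) = 0.468 V.

0.47 V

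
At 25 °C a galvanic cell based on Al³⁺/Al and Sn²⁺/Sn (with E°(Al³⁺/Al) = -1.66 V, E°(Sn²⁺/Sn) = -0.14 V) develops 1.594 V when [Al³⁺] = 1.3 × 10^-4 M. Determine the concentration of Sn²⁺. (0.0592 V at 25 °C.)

0.81 M

From the Nernst equation, log Q = n(E° − E)/0.0592 = 6(1.52 − 1.594)/0.0592 = -7.500, so Q = 3.16 × 10^-8.
With Q = [Al³⁺]^2/[Sn²⁺]^3 and the known concentrations, [Sn²⁺]^3 in the denominator gives [Sn²⁺] = 0.81 M.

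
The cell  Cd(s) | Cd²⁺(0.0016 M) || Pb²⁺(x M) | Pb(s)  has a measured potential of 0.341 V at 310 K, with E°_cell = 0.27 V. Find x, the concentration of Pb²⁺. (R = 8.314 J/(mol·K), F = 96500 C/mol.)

0.33 M

From the Nernst equation, ln Q = nF(E° − E)/RT = 2×96500×(0.27 − 0.341)/(8.314×310) = -5.317, so Q = 0.00491.
With Q = [Cd²⁺]/[Pb²⁺] and the known concentrations, [Pb²⁺] in the denominator gives [Pb²⁺] = 0.33 M.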